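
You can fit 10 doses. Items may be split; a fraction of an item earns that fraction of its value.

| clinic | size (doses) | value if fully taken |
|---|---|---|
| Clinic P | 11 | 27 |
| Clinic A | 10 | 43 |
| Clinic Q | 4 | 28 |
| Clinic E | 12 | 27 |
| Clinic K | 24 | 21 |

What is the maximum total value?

53.8

Rank by value-to-size ratio: Clinic Q 28/4≈7, Clinic A 43/10≈4.3, Clinic P 27/11≈2.45, Clinic E 27/12≈2.25, Clinic K 21/24≈0.875.
Clinic Q: take in full, 4 doses for value 28 — 6 left.
6 doses left: a 6/10 share of Clinic A gives 43×6/10 = 25.8.
Total value = 53.8.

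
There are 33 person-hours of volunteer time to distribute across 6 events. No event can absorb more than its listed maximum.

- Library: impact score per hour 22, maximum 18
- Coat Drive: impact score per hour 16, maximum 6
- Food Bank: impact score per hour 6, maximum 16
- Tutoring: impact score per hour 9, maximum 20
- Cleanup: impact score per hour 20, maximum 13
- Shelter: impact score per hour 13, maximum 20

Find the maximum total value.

Highest impact score per hour first: Library 22 > Cleanup 20 > Coat Drive 16 > Shelter 13 > Tutoring 9 > Food Bank 6.
Library: +18 to 18 (cap) → 15 left.
Cleanup: +13 to 13 (cap) → 2 left.
Only 2 left; Coat Drive takes them to reach 2.
Total = 22×18 + 16×2 + 20×13 = 688.

688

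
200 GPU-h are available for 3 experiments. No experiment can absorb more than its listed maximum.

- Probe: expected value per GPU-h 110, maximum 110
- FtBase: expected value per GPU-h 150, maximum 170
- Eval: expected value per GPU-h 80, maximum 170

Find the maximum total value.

Highest expected value per GPU-h first: FtBase 150 > Probe 110 > Eval 80.
FtBase: +170 to 170 (cap) ; 30 left.
Probe: +30 (room for 110) → 30. Pool exhausted.
Total = 110×30 + 150×170 = 28800.

28800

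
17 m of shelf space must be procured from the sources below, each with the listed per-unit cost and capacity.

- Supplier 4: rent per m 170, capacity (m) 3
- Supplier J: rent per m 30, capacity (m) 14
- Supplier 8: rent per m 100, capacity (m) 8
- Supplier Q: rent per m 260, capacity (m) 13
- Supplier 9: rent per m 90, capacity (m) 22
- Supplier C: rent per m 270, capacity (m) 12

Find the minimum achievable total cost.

690

Fill from the cheapest source first.
Supplier J at 30: take all 14 m ; 3 still needed.
Supplier 9 (90): take the remaining 3 ; done.
Supplier 8, Supplier 4, Supplier Q, Supplier C: unused.
Cost = 14×30 + 3×90 = 690.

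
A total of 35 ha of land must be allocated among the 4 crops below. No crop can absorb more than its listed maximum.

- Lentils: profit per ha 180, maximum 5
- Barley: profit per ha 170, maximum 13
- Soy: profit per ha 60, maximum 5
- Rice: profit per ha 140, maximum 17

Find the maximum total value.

Order the crops by profit per ha: Lentils 180 > Barley 170 > Rice 140 > Soy 60.
Lentils takes 5 to reach its cap of 5 — 30 left.
Give Barley 13 to hit its cap of 13 — 17 left.
Rice: +17 to 17 (cap) — 0 left.
Total = 180×5 + 170×13 + 140×17 = 5490.

5490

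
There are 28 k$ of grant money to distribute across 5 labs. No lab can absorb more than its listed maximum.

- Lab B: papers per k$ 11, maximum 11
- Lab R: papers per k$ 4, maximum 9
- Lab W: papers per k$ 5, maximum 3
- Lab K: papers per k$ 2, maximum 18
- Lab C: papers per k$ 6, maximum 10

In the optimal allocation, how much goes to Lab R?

4

Highest papers per k$ first: Lab B 11 > Lab C 6 > Lab W 5 > Lab R 4 > Lab K 2.
Lab B takes 11 to reach its cap of 11 — 17 left.
Lab C takes 10 to reach its cap of 10 — 7 left.
Lab W takes 3 to reach its cap of 3 — 4 left.
Lab R has room for 9 but only 4 remain, so it gets 4.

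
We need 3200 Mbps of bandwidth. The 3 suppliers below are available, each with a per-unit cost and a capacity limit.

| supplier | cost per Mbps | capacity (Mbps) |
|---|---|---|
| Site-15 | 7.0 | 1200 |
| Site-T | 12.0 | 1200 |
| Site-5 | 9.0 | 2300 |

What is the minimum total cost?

26400

Fill from the cheapest supplier first.
Site-15 (7.0): use full 1200 → 2000 Mbps to go.
Site-5 at 9.0: take 2000 of its 2300 → requirement met.
Site-T: unused.
Cost = 1200×7.0 + 2000×9.0 = 26400.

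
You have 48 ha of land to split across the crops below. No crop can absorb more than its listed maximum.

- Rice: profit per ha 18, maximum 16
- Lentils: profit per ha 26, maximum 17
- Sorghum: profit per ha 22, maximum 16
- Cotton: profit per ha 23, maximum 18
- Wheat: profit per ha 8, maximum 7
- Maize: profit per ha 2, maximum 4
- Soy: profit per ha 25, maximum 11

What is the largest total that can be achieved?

Highest profit per ha first: Lentils 26 > Soy 25 > Cotton 23 > Sorghum 22 > Rice 18 > Wheat 8 > Maize 2.
Lentils: +17 to 17 (cap) — 31 left.
Give Soy 11 to hit its cap of 11 — 20 left.
Cotton: +18 to 18 (cap) — 2 left.
Only 2 left; Sorghum takes them to reach 2.
Total = 26×17 + 22×2 + 23×18 + 25×11 = 1175.

1175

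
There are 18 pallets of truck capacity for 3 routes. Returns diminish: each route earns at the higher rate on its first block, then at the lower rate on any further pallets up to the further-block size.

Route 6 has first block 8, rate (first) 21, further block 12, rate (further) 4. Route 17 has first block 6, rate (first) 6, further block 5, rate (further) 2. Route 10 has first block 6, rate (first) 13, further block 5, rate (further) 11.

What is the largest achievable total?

Order all 6 blocks by rate: Route 6/tier1 21 > Route 10/tier1 13 > Route 10/tier2 11 > Route 17/tier1 6 > Route 6/tier2 4 > Route 17/tier2 2.
Route 6 tier1 at 21: fill all 8 ; 10 left.
Fill Route 10 tier1 block (6 at 13) ; 4 left.
Route 10/tier2: +4 of 5 at 11; pool empty.
Total = 21×8 + 13×6 + 11×4 = 290.

290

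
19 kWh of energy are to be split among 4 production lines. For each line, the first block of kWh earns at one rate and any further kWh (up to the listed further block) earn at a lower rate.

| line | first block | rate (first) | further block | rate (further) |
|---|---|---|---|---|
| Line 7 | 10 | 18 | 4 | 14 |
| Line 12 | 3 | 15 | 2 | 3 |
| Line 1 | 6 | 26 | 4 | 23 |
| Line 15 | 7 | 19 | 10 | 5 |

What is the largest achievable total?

417

Treat each block as its own option and order by rate: Line 1/T1 26 > Line 1/T2 23 > Line 15/T1 19 > Line 7/T1 18 > Line 12/T1 15 > Line 7/T2 14 > Line 15/T2 5 > Line 12/T2 3.
Line 1 T1 at 26: fill all 6 — 13 left.
Line 1/T2 (23): +4 — 9 left.
Line 15 T1 at 19: fill all 7 — 2 left.
Line 7/T1: +2 of 10 at 18; pool empty.
Total = 26×6 + 23×4 + 19×7 + 18×2 = 417.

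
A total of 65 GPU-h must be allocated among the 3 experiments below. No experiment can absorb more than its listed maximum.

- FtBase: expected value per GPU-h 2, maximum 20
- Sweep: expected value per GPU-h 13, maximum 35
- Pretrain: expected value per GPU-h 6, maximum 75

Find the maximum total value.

Order the experiments by expected value per GPU-h: Sweep 13 > Pretrain 6 > FtBase 2.
Give Sweep 35 to hit its cap of 35 ; 30 left.
Pretrain has room for 75 but only 30 remain, so it gets 30.
Total = 13×35 + 6×30 = 635.

635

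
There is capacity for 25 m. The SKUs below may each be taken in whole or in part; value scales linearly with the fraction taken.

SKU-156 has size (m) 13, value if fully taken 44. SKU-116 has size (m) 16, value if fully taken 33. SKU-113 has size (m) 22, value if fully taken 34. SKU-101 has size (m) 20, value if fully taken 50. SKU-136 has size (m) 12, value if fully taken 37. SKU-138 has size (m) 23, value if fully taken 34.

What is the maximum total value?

Rank by value-to-size ratio: SKU-156 44/13≈3.38, SKU-136 37/12≈3.08, SKU-101 50/20≈2.5, SKU-116 33/16≈2.06, SKU-113 34/22≈1.55, SKU-138 34/23≈1.48.
All 13 m of SKU-156 fit (value 44) — 12 remain.
Take all of SKU-136 (12 m, value 37) — 0 m left.
Total value = 81.

81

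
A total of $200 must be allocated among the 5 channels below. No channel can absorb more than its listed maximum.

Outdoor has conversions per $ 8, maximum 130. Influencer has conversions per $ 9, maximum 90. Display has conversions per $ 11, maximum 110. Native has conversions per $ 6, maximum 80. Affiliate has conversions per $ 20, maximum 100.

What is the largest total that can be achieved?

3100

Rank by conversions per $: Affiliate 20 > Display 11 > Influencer 9 > Outdoor 8 > Native 6.
Affiliate takes 100 to reach its cap of 100 → 100 left.
Display has room for 110 but only 100 remain, so it gets 100.
Total = 11×100 + 20×100 = 3100.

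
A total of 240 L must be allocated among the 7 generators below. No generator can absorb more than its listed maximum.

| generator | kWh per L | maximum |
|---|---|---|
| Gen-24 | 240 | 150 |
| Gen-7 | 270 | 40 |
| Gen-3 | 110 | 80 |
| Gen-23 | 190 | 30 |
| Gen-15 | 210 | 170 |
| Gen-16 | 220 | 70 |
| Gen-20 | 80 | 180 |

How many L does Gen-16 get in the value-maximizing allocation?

Highest kWh per L first: Gen-7 270 > Gen-24 240 > Gen-16 220 > Gen-15 210 > Gen-23 190 > Gen-3 110 > Gen-20 80.
Gen-7: +40 to 40 (cap) → 200 left.
Give Gen-24 150 to hit its cap of 150 → 50 left.
Only 50 left; Gen-16 takes them to reach 50.

50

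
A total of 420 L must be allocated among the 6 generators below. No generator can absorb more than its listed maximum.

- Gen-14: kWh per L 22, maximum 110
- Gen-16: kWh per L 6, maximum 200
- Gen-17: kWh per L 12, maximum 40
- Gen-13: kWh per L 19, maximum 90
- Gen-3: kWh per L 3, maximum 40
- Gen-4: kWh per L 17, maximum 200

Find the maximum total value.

Order the generators by kWh per L: Gen-14 22 > Gen-13 19 > Gen-4 17 > Gen-17 12 > Gen-16 6 > Gen-3 3.
Give Gen-14 110 to hit its cap of 110 — 310 left.
Gen-13: +90 to 90 (cap) — 220 left.
Give Gen-4 200 to hit its cap of 200 — 20 left.
Only 20 left; Gen-17 takes them to reach 20.
Total = 22×110 + 12×20 + 19×90 + 17×200 = 7770.

7770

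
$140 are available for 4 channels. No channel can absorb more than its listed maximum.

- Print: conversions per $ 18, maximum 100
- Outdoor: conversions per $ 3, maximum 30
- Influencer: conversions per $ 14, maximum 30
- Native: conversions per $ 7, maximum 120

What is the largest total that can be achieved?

2290

Rank by conversions per $: Print 18 > Influencer 14 > Native 7 > Outdoor 3.
Give Print 100 to hit its cap of 100 ; 40 left.
Give Influencer 30 to hit its cap of 30 ; 10 left.
Native: +10 (room for 120) → 10. Pool exhausted.
Total = 18×100 + 14×30 + 7×10 = 2290.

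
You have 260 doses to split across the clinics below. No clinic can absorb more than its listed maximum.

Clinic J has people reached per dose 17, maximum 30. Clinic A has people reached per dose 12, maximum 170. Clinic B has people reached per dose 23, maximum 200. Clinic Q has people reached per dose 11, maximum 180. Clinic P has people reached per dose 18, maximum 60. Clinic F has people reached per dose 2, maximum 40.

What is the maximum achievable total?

5680

Highest people reached per dose first: Clinic B 23 > Clinic P 18 > Clinic J 17 > Clinic A 12 > Clinic Q 11 > Clinic F 2.
Clinic B takes 200 to reach its cap of 200 → 60 left.
Give Clinic P 60 to hit its cap of 60 → 0 left.
Total = 23×200 + 18×60 = 5680.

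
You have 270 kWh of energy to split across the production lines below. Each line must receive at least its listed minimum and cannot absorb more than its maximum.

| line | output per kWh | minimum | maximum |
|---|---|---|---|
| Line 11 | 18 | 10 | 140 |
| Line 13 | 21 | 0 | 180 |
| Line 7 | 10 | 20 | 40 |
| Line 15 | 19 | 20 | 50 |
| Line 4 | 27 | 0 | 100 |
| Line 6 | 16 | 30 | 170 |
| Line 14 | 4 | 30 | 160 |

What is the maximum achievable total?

Meeting every minimum uses 10+0+20+20+0+30+30 = 110 kWh, leaving 160.
Highest output per kWh first: Line 4 27 > Line 13 21 > Line 15 19 > Line 11 18 > Line 6 16 > Line 7 10 > Line 14 4.
Line 4: +100 to 100 (cap) — 60 left.
Only 60 left; Line 13 takes them to reach 60.
Total = 18×10 + 21×60 + 10×20 + 19×20 + 27×100 + 16×30 + 4×30 = 5320.

5320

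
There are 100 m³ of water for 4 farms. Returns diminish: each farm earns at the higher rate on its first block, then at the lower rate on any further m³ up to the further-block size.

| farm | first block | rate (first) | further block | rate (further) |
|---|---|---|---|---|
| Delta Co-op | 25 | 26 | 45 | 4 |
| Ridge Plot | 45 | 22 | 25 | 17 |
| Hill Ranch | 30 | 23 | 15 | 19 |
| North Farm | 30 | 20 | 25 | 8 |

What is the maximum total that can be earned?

2330

Order all 8 blocks by rate: Delta Co-op/first 26 > Hill Ranch/first 23 > Ridge Plot/first 22 > North Farm/first 20 > Hill Ranch/second 19 > Ridge Plot/second 17 > North Farm/second 8 > Delta Co-op/second 4.
Delta Co-op/first (26): +25 → 75 left.
Hill Ranch/first (23): +30 → 45 left.
Ridge Plot first at 22: fill all 45 → 0 left.
Total = 26×25 + 23×30 + 22×45 = 2330.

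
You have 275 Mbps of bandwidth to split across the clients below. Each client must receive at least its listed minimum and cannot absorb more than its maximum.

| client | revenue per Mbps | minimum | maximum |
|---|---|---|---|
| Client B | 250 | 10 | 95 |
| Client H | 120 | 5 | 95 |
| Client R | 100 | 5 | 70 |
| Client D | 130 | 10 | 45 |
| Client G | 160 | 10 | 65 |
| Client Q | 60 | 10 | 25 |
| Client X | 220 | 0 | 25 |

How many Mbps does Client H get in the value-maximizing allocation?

30

Meeting every minimum uses 10+5+5+10+10+10+0 = 50 Mbps, leaving 225.
Highest revenue per Mbps first: Client B 250 > Client X 220 > Client G 160 > Client D 130 > Client H 120 > Client R 100 > Client Q 60.
Client B: +85 to 95 (cap) — 140 left.
Give Client X 25 more to hit its cap of 25 — 115 left.
Give Client G 55 more to hit its cap of 65 — 60 left.
Client D takes 35 more to reach its cap of 45 — 25 left.
Only 25 left; Client H takes them to reach 30.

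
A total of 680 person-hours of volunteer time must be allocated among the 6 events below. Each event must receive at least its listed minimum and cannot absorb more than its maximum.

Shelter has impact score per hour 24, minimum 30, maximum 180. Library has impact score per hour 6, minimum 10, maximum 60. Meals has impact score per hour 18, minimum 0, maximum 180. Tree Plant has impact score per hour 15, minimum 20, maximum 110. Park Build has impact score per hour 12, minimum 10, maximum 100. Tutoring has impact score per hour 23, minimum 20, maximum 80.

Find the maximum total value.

Meeting every minimum uses 30+10+0+20+10+20 = 90 person-hours, leaving 590.
Order the events by impact score per hour: Shelter 24 > Tutoring 23 > Meals 18 > Tree Plant 15 > Park Build 12 > Library 6.
Give Shelter 150 more to hit its cap of 180 — 440 left.
Tutoring: +60 to 80 (cap) — 380 left.
Give Meals 180 more to hit its cap of 180 — 200 left.
Tree Plant: +90 to 110 (cap) — 110 left.
Give Park Build 90 more to hit its cap of 100 — 20 left.
Library: +20 (room for 50) → 30. Pool exhausted.
Total = 24×180 + 6×30 + 18×180 + 15×110 + 12×100 + 23×80 = 12430.

12430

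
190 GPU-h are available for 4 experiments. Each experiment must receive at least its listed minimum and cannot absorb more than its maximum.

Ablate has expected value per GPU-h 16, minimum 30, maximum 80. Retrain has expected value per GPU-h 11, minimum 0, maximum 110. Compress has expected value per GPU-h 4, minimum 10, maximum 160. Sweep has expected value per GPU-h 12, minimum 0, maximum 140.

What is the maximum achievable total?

Meeting every minimum uses 30+0+10+0 = 40 GPU-h, leaving 150.
Highest expected value per GPU-h first: Ablate 16 > Sweep 12 > Retrain 11 > Compress 4.
Ablate takes 50 more to reach its cap of 80 ; 100 left.
Sweep: +100 (room for 140) → 100. Pool exhausted.
Total = 16×80 + 4×10 + 12×100 = 2520.

2520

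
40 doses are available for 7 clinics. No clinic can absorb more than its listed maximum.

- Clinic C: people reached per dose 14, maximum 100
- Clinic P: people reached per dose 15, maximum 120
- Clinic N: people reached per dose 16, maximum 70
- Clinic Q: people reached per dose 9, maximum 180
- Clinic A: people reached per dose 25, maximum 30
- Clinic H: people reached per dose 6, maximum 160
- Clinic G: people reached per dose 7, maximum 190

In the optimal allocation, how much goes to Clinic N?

Rank by people reached per dose: Clinic A 25 > Clinic N 16 > Clinic P 15 > Clinic C 14 > Clinic Q 9 > Clinic G 7 > Clinic H 6.
Clinic A takes 30 to reach its cap of 30 — 10 left.
Only 10 left; Clinic N takes them to reach 10.

10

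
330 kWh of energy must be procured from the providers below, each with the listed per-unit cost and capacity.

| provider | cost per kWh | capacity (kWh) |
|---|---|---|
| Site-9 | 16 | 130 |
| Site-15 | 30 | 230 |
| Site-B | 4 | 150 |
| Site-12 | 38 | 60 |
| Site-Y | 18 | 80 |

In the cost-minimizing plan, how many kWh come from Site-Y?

50

Fill from the cheapest provider first.
Site-B (4): use full 150 → 180 kWh to go.
Site-9 (16): use full 130 → 50 kWh to go.
Take 50 from Site-Y at 18 to finish.
Site-15, Site-12: unused.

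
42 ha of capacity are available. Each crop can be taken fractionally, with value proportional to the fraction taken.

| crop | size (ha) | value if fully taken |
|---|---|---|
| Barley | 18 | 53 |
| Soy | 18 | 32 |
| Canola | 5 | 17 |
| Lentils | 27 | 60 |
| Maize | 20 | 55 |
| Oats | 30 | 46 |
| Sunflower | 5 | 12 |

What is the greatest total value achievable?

122.25

Sort by value density: Canola 17/5≈3.4, Barley 53/18≈2.94, Maize 55/20≈2.75, Sunflower 12/5≈2.4, Lentils 60/27≈2.22, Soy 32/18≈1.78, Oats 46/30≈1.53.
All 5 ha of Canola fit (value 17) ; 37 remain.
Barley: take in full, 18 ha for value 53 ; 19 left.
Fill the last 19 ha with part of Maize: 19/20 of it earns 52.25.
Total value = 122.25.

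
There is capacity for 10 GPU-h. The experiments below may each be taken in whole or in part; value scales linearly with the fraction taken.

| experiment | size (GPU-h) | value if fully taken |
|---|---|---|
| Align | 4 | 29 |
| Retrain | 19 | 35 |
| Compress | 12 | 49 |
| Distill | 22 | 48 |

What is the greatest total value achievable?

53.5

Rank by value-to-size ratio: Align 29/4≈7.25, Compress 49/12≈4.08, Distill 48/22≈2.18, Retrain 35/19≈1.84.
All 4 GPU-h of Align fit (value 29) — 6 remain.
6 GPU-h left: a 6/12 share of Compress gives 49×6/12 = 24.5.
Total value = 53.5.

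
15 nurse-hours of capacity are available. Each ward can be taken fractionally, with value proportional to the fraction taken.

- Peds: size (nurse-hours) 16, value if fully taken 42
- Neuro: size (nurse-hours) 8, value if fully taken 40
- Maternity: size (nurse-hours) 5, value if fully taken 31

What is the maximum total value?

Best value per unit of size first: Maternity 31/5≈6.2, Neuro 40/8≈5, Peds 42/16≈2.62.
All 5 nurse-hours of Maternity fit (value 31) ; 10 remain.
All 8 nurse-hours of Neuro fit (value 40) ; 2 remain.
Fill the last 2 nurse-hours with part of Peds: 2/16 of it earns 5.25.
Total value = 76.25.

76.25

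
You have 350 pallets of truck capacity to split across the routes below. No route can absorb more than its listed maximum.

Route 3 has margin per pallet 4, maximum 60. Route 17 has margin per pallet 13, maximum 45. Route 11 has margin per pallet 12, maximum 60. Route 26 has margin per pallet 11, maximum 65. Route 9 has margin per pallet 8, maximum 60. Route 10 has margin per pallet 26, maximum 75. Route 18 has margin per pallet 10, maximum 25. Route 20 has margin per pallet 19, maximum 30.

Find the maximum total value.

Highest margin per pallet first: Route 10 26 > Route 20 19 > Route 17 13 > Route 11 12 > Route 26 11 > Route 18 10 > Route 9 8 > Route 3 4.
Route 10 takes 75 to reach its cap of 75 ; 275 left.
Route 20: +30 to 30 (cap) ; 245 left.
Give Route 17 45 to hit its cap of 45 ; 200 left.
Route 11: +60 to 60 (cap) ; 140 left.
Route 26 takes 65 to reach its cap of 65 ; 75 left.
Route 18 takes 25 to reach its cap of 25 ; 50 left.
Route 9 has room for 60 but only 50 remain, so it gets 50.
Total = 13×45 + 12×60 + 11×65 + 8×50 + 26×75 + 10×25 + 19×30 = 5190.

5190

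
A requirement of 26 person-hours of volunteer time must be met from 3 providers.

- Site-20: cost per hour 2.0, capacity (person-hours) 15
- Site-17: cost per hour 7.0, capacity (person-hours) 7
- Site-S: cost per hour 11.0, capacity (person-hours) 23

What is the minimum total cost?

Cheapest first:
Take 15 from Site-20 at 2.0 ; need 11 more.
Take 7 from Site-17 at 7.0 ; need 4 more.
Site-S (11.0): take the remaining 4 ; done.
Cost = 15×2.0 + 7×7.0 + 4×11.0 = 123.

123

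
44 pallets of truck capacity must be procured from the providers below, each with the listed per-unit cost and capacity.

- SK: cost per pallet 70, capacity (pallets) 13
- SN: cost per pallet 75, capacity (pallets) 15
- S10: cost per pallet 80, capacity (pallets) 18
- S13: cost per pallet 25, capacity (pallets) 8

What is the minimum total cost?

Cheapest first:
Take 8 from S13 at 25 → need 36 more.
SK (70): use full 13 → 23 pallets to go.
SN at 75: take all 15 pallets → 8 still needed.
Take 8 from S10 at 80 to finish.
Cost = 8×25 + 13×70 + 15×75 + 8×80 = 2875.

2875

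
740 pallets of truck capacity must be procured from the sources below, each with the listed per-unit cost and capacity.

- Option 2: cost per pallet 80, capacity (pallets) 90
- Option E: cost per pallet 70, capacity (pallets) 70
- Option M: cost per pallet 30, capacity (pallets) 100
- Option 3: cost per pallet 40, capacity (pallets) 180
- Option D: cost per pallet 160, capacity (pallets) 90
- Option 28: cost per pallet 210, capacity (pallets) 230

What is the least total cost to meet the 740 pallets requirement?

Cheapest first:
Take 100 from Option M at 30 — need 640 more.
Option 3 (40): use full 180 — 460 pallets to go.
Option E (70): use full 70 — 390 pallets to go.
Option 2 at 80: take all 90 pallets — 300 still needed.
Option D at 160: take all 90 pallets — 210 still needed.
Option 28 (210): take the remaining 210 — done.
Cost = 100×30 + 180×40 + 70×70 + 90×80 + 90×160 + 210×210 = 80800.

80800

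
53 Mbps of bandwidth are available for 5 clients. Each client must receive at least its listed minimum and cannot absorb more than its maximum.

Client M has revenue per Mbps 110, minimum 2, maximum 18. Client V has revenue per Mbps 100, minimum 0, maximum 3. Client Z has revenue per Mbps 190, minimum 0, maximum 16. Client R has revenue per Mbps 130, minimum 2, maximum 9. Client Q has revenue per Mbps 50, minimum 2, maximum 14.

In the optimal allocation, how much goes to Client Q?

7

Meeting every minimum uses 2+0+0+2+2 = 6 Mbps, leaving 47.
Highest revenue per Mbps first: Client Z 190 > Client R 130 > Client M 110 > Client V 100 > Client Q 50.
Client Z takes 16 more to reach its cap of 16 → 31 left.
Client R: +7 to 9 (cap) → 24 left.
Client M takes 16 more to reach its cap of 18 → 8 left.
Client V takes 3 more to reach its cap of 3 → 5 left.
Client Q: +5 (room for 12) → 7. Pool exhausted.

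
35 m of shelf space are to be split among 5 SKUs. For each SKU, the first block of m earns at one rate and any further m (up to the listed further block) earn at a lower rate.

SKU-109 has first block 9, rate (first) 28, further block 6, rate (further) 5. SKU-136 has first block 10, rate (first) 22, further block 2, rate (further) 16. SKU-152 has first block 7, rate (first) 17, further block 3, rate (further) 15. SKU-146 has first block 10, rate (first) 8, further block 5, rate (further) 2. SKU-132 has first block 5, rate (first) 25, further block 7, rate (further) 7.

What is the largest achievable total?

778

Order all 10 blocks by rate: SKU-109/T1 28 > SKU-132/T1 25 > SKU-136/T1 22 > SKU-152/T1 17 > SKU-136/T2 16 > SKU-152/T2 15 > SKU-146/T1 8 > SKU-132/T2 7 > SKU-109/T2 5 > SKU-146/T2 2.
SKU-109 T1 at 28: fill all 9 — 26 left.
Fill SKU-132 T1 block (5 at 25) — 21 left.
SKU-136 T1 at 22: fill all 10 — 11 left.
SKU-152/T1 (17): +7 — 4 left.
SKU-136/T2 (16): +2 — 2 left.
SKU-152/T2: +2 of 3 at 15; pool empty.
Total = 28×9 + 25×5 + 22×10 + 17×7 + 16×2 + 15×2 = 778.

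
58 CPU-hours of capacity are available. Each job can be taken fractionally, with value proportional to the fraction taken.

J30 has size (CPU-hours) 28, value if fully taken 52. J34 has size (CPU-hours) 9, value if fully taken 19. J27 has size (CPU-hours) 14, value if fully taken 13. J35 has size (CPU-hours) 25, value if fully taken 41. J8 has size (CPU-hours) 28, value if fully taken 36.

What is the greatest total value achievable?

Sort by value density: J34 19/9≈2.11, J30 52/28≈1.86, J35 41/25≈1.64, J8 36/28≈1.29, J27 13/14≈0.929.
J34: take in full, 9 CPU-hours for value 19 — 49 left.
All 28 CPU-hours of J30 fit (value 52) — 21 remain.
21 CPU-hours left: a 21/25 share of J35 gives 41×21/25 = 34.44.
Total value = 105.44.

105.44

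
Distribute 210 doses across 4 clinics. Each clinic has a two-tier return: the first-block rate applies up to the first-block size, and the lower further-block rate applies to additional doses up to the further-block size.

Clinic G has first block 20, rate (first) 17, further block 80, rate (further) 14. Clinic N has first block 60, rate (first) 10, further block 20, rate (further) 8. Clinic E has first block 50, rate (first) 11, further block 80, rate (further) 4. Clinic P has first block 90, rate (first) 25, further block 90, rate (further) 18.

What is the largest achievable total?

4350

Treat each block as its own option and order by rate: Clinic P/tier1 25 > Clinic P/tier2 18 > Clinic G/tier1 17 > Clinic G/tier2 14 > Clinic E/tier1 11 > Clinic N/tier1 10 > Clinic N/tier2 8 > Clinic E/tier2 4.
Clinic P tier1 at 25: fill all 90 ; 120 left.
Fill Clinic P tier2 block (90 at 18) ; 30 left.
Clinic G/tier1 (17): +20 ; 10 left.
Clinic G tier2 at 14: only 10 left, fill 10.
Total = 25×90 + 18×90 + 17×20 + 14×10 = 4350.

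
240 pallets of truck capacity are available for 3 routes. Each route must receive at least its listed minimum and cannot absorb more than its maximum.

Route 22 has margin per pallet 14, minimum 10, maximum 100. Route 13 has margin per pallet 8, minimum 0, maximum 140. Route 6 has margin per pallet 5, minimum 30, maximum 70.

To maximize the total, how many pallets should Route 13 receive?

110

Meeting every minimum uses 10+0+30 = 40 pallets, leaving 200.
Order the routes by margin per pallet: Route 22 14 > Route 13 8 > Route 6 5.
Route 22 takes 90 more to reach its cap of 100 — 110 left.
Route 13 has room for 140 more but only 110 remain, so it gets 110.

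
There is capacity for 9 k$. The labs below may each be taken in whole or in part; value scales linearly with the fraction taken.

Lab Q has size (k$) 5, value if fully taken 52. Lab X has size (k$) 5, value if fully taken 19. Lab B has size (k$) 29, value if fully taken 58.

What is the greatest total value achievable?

67.2

Rank by value-to-size ratio: Lab Q 52/5≈10.4, Lab X 19/5≈3.8, Lab B 58/29≈2.
All 5 k$ of Lab Q fit (value 52) — 4 remain.
Fill the last 4 k$ with part of Lab X: 4/5 of it earns 15.2.
Total value = 67.2.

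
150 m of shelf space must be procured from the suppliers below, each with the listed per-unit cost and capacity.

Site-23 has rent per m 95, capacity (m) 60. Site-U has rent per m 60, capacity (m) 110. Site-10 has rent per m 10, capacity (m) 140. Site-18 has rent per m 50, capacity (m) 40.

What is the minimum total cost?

1900

Cheapest first:
Site-10 at 10: take all 140 m — 10 still needed.
Site-18 at 50: take 10 of its 40 — requirement met.
Site-U, Site-23: unused.
Cost = 140×10 + 10×50 = 1900.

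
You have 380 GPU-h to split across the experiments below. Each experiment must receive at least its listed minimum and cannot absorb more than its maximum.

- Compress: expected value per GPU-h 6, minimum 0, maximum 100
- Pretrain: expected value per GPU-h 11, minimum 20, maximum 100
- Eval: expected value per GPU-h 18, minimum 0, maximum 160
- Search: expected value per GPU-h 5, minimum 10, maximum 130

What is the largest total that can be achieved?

Meeting every minimum uses 0+20+0+10 = 30 GPU-h, leaving 350.
Highest expected value per GPU-h first: Eval 18 > Pretrain 11 > Compress 6 > Search 5.
Give Eval 160 more to hit its cap of 160 ; 190 left.
Pretrain takes 80 more to reach its cap of 100 ; 110 left.
Give Compress 100 more to hit its cap of 100 ; 10 left.
Search: +10 (room for 120) → 20. Pool exhausted.
Total = 6×100 + 11×100 + 18×160 + 5×20 = 4680.

4680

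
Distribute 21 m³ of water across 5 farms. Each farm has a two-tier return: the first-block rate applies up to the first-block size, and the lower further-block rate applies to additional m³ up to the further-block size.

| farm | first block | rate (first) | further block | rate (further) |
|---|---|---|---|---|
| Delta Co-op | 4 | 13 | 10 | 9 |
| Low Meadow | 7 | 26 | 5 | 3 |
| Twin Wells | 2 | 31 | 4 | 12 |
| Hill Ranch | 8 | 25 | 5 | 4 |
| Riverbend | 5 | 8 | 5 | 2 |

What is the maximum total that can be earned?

Order all 10 blocks by rate: Twin Wells/tier1 31 > Low Meadow/tier1 26 > Hill Ranch/tier1 25 > Delta Co-op/tier1 13 > Twin Wells/tier2 12 > Delta Co-op/tier2 9 > Riverbend/tier1 8 > Hill Ranch/tier2 4 > Low Meadow/tier2 3 > Riverbend/tier2 2.
Twin Wells tier1 at 31: fill all 2 → 19 left.
Low Meadow/tier1 (26): +7 → 12 left.
Hill Ranch/tier1 (25): +8 → 4 left.
Delta Co-op tier1 at 13: fill all 4 → 0 left.
Total = 31×2 + 26×7 + 25×8 + 13×4 = 496.

496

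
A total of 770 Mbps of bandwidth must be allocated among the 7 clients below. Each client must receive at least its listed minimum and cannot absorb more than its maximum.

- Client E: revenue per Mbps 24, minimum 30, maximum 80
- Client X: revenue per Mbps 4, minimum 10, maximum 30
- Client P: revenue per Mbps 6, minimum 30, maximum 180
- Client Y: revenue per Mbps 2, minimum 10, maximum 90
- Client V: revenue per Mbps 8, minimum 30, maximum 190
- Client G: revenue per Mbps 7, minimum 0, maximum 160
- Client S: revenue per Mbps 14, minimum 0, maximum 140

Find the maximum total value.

Meeting every minimum uses 30+10+30+10+30+0+0 = 110 Mbps, leaving 660.
Order the clients by revenue per Mbps: Client E 24 > Client S 14 > Client V 8 > Client G 7 > Client P 6 > Client X 4 > Client Y 2.
Client E takes 50 more to reach its cap of 80 ; 610 left.
Give Client S 140 more to hit its cap of 140 ; 470 left.
Client V takes 160 more to reach its cap of 190 ; 310 left.
Give Client G 160 more to hit its cap of 160 ; 150 left.
Give Client P 150 more to hit its cap of 180 ; 0 left.
Total = 24×80 + 4×10 + 6×180 + 2×10 + 8×190 + 7×160 + 14×140 = 7660.

7660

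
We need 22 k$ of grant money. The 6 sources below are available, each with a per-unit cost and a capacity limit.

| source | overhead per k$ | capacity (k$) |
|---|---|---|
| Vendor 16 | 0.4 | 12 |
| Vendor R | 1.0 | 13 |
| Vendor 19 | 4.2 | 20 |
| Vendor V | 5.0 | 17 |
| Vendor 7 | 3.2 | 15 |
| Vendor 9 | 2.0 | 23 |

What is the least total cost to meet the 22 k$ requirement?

14.8

Cheapest first:
Vendor 16 (0.4): use full 12 → 10 k$ to go.
Vendor R (1.0): take the remaining 10 → done.
Vendor 9, Vendor 7, Vendor 19, Vendor V: unused.
Cost = 12×0.4 + 10×1.0 = 14.8.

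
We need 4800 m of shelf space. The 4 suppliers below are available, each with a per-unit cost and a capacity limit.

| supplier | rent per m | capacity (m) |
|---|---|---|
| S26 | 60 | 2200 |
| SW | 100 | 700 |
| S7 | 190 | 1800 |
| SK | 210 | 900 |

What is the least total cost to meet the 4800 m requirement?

Cheapest first:
S26 at 60: take all 2200 m — 2600 still needed.
SW at 100: take all 700 m — 1900 still needed.
S7 (190): use full 1800 — 100 m to go.
Take 100 from SK at 210 to finish.
Cost = 2200×60 + 700×100 + 1800×190 + 100×210 = 565000.

565000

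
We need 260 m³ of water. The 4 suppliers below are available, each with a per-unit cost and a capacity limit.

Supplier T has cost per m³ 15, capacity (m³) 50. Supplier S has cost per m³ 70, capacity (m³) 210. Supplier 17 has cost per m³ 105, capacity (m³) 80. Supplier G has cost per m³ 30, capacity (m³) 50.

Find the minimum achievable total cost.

Fill from the cheapest supplier first.
Supplier T (15): use full 50 — 210 m³ to go.
Take 50 from Supplier G at 30 — need 160 more.
Supplier S (70): take the remaining 160 — done.
Supplier 17: unused.
Cost = 50×15 + 50×30 + 160×70 = 13450.

13450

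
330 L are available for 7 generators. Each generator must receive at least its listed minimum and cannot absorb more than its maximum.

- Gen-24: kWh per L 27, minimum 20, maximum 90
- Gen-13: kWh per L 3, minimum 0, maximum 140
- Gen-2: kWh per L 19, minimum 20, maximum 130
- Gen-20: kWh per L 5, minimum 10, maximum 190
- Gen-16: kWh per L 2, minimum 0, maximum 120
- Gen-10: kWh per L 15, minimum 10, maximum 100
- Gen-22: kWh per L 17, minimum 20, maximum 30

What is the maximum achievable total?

Meeting every minimum uses 20+0+20+10+0+10+20 = 80 L, leaving 250.
Order the generators by kWh per L: Gen-24 27 > Gen-2 19 > Gen-22 17 > Gen-10 15 > Gen-20 5 > Gen-13 3 > Gen-16 2.
Give Gen-24 70 more to hit its cap of 90 → 180 left.
Gen-2: +110 to 130 (cap) → 70 left.
Give Gen-22 10 more to hit its cap of 30 → 60 left.
Gen-10: +60 (room for 90) → 70. Pool exhausted.
Total = 27×90 + 19×130 + 5×10 + 15×70 + 17×30 = 6510.

6510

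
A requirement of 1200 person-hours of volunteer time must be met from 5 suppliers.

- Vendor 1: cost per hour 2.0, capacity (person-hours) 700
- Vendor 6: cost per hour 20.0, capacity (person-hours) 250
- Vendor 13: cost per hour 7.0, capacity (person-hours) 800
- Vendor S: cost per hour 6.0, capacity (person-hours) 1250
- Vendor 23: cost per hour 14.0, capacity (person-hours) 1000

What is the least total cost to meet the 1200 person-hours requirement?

Fill from the cheapest supplier first.
Take 700 from Vendor 1 at 2.0 ; need 500 more.
Vendor S at 6.0: take 500 of its 1250 ; requirement met.
Vendor 13, Vendor 23, Vendor 6: unused.
Cost = 700×2.0 + 500×6.0 = 4400.

4400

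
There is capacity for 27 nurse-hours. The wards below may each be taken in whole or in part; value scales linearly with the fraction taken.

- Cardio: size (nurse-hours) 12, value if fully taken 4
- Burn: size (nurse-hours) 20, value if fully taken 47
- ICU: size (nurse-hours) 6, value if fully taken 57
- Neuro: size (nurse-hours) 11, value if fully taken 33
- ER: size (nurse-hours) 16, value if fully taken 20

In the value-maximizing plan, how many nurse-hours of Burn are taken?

10

Sort by value density: ICU 57/6≈9.5, Neuro 33/11≈3, Burn 47/20≈2.35, ER 20/16≈1.25, Cardio 4/12≈0.333.
ICU: take in full, 6 nurse-hours for value 57 — 21 left.
Take all of Neuro (11 nurse-hours, value 33) — 10 nurse-hours left.
10 nurse-hours left: a 10/20 share of Burn gives 47×10/20 = 23.5.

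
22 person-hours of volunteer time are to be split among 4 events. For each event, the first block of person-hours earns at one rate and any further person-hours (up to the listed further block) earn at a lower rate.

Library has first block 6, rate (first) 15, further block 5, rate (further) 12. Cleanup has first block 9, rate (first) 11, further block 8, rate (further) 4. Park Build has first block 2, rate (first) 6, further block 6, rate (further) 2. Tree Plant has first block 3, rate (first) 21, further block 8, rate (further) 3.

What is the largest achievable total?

301

Rank every tier by rate: Tree Plant/first 21 > Library/first 15 > Library/second 12 > Cleanup/first 11 > Park Build/first 6 > Cleanup/second 4 > Tree Plant/second 3 > Park Build/second 2.
Fill Tree Plant first block (3 at 21) → 19 left.
Library first at 15: fill all 6 → 13 left.
Library/second (12): +5 → 8 left.
Cleanup/first: +8 of 9 at 11; pool empty.
Total = 21×3 + 15×6 + 12×5 + 11×8 = 301.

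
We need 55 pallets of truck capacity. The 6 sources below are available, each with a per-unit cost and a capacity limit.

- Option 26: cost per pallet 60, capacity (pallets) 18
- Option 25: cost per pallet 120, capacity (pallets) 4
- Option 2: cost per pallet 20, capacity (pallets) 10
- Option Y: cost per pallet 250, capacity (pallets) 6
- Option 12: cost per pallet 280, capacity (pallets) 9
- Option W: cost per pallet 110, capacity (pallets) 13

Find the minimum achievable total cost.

Cheapest first:
Option 2 (20): use full 10 — 45 pallets to go.
Option 26 (60): use full 18 — 27 pallets to go.
Option W (110): use full 13 — 14 pallets to go.
Option 25 at 120: take all 4 pallets — 10 still needed.
Take 6 from Option Y at 250 — need 4 more.
Option 12 (280): take the remaining 4 — done.
Cost = 10×20 + 18×60 + 13×110 + 4×120 + 6×250 + 4×280 = 5810.

5810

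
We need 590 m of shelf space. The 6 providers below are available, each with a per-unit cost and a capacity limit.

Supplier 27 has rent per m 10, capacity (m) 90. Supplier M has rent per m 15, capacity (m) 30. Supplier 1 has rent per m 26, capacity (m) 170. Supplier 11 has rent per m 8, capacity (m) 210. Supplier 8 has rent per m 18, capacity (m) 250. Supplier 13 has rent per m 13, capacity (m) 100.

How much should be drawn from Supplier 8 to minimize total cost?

160

Cheapest first:
Take 210 from Supplier 11 at 8 — need 380 more.
Supplier 27 at 10: take all 90 m — 290 still needed.
Supplier 13 at 13: take all 100 m — 190 still needed.
Supplier M at 15: take all 30 m — 160 still needed.
Supplier 8 (18): take the remaining 160 — done.
Supplier 1: unused.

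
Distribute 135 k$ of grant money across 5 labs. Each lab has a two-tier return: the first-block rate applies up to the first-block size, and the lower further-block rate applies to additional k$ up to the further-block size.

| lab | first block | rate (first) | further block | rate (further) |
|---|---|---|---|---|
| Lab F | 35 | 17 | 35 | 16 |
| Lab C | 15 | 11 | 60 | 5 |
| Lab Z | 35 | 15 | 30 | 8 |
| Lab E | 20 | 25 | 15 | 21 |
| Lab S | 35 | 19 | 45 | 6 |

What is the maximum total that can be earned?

Rank every tier by rate: Lab E/first 25 > Lab E/second 21 > Lab S/first 19 > Lab F/first 17 > Lab F/second 16 > Lab Z/first 15 > Lab C/first 11 > Lab Z/second 8 > Lab S/second 6 > Lab C/second 5.
Lab E first at 25: fill all 20 — 115 left.
Lab E/second (21): +15 — 100 left.
Fill Lab S first block (35 at 19) — 65 left.
Lab F/first (17): +35 — 30 left.
Lab F/second: +30 of 35 at 16; pool empty.
Total = 25×20 + 21×15 + 19×35 + 17×35 + 16×30 = 2555.

2555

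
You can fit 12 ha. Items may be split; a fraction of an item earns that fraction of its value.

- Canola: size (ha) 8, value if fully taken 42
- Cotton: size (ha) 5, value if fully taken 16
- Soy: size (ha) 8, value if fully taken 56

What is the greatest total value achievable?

77

Rank by value-to-size ratio: Soy 56/8≈7, Canola 42/8≈5.25, Cotton 16/5≈3.2.
All 8 ha of Soy fit (value 56) — 4 remain.
Fill the last 4 ha with part of Canola: 4/8 of it earns 21.
Total value = 77.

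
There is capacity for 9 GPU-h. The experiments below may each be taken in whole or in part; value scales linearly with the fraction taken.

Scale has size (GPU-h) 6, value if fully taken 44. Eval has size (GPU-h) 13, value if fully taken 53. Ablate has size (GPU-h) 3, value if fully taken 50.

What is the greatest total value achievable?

Rank by value-to-size ratio: Ablate 50/3≈16.7, Scale 44/6≈7.33, Eval 53/13≈4.08.
Ablate: take in full, 3 GPU-h for value 50 — 6 left.
All 6 GPU-h of Scale fit (value 44) — 0 remain.
Total value = 94.

94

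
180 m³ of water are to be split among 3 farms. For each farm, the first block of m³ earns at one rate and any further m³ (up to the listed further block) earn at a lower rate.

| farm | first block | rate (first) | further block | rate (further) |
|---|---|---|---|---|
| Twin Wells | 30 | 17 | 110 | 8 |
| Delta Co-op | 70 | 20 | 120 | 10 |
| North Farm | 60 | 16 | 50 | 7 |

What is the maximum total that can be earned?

3070

Treat each block as its own option and order by rate: Delta Co-op/tier1 20 > Twin Wells/tier1 17 > North Farm/tier1 16 > Delta Co-op/tier2 10 > Twin Wells/tier2 8 > North Farm/tier2 7.
Fill Delta Co-op tier1 block (70 at 20) — 110 left.
Fill Twin Wells tier1 block (30 at 17) — 80 left.
Fill North Farm tier1 block (60 at 16) — 20 left.
Delta Co-op/tier2: +20 of 120 at 10; pool empty.
Total = 20×70 + 17×30 + 16×60 + 10×20 = 3070.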